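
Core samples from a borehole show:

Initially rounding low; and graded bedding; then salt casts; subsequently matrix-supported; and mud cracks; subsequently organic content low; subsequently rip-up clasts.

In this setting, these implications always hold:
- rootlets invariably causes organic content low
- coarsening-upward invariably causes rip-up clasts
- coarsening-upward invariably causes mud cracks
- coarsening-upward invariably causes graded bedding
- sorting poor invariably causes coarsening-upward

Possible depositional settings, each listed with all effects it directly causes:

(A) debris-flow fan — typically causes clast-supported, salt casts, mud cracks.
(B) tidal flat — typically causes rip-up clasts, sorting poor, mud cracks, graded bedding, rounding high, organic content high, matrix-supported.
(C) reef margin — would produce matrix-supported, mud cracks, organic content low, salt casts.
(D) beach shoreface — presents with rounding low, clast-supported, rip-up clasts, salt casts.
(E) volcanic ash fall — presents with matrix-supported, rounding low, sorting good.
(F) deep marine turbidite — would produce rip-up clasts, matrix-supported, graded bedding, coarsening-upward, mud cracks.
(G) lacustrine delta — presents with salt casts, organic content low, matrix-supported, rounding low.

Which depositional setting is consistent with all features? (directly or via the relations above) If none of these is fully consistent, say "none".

none

Checking each candidate against the observations:
(A) debris-flow fan — fails on rounding low, graded bedding, matrix-supported, organic content low, rip-up clasts (predicts clast-supported, not matrix-supported)
(B) tidal flat — fails on rounding low, salt casts, organic content low (predicts rounding high, not rounding low; predicts organic content high, not organic content low)
(C) reef margin — does not account for rounding low, graded bedding, rip-up clasts
(D) beach shoreface — rounding low match; graded bedding miss; salt casts match; matrix-supported miss; mud cracks miss; organic content low miss; rip-up clasts match
(E) volcanic ash fall — rounding low match; graded bedding miss; salt casts miss; matrix-supported match; mud cracks miss; organic content low miss; rip-up clasts miss
(F) deep marine turbidite — rounding low miss; graded bedding match; salt casts miss; matrix-supported match; mud cracks match; organic content low miss; rip-up clasts match
(G) lacustrine delta — does not account for graded bedding, mud cracks, rip-up clasts
None of the listed candidates fits everything.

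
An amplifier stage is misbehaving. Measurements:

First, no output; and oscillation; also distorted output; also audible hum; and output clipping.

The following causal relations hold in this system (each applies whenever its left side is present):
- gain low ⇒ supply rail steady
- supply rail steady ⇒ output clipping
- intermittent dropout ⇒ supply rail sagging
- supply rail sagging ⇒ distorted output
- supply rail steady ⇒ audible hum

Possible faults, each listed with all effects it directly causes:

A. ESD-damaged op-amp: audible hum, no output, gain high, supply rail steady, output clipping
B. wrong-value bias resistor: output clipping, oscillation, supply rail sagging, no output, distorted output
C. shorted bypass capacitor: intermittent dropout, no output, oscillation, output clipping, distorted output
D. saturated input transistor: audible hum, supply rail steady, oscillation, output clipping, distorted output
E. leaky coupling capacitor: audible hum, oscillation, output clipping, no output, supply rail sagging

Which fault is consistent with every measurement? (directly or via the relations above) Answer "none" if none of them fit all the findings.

Testing each hypothesis:
(A) ESD-damaged op-amp — no output match; oscillation miss; distorted output miss; audible hum match; output clipping match
(B) wrong-value bias resistor — does not account for audible hum
(C) shorted bypass capacitor — does not account for audible hum
(D) saturated input transistor — no output miss; oscillation match; distorted output match; audible hum match; output clipping match
(E) leaky coupling capacitor — accounts for every observation (distorted output through supply rail sagging → distorted output)
(E) alone accounts for all the evidence.

E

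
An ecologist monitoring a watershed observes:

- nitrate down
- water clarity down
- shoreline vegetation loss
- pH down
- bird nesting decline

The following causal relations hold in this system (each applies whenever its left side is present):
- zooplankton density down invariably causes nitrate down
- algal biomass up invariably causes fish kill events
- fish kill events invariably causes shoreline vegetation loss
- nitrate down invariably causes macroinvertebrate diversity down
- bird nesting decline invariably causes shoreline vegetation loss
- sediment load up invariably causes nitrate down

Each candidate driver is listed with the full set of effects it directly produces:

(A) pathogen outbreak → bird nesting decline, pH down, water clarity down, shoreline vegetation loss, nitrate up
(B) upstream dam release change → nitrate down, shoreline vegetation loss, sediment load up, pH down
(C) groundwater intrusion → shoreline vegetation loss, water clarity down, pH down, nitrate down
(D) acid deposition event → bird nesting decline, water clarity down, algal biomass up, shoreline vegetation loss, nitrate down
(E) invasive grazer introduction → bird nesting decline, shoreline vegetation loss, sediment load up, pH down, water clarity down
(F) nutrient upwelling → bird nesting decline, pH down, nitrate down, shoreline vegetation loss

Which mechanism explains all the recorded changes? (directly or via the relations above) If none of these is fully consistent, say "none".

E

Testing each hypothesis:
(A) pathogen outbreak — nitrate down -; water clarity down +; shoreline vegetation loss +; pH down +; bird nesting decline +
(B) upstream dam release change — nitrate down +; water clarity down -; shoreline vegetation loss +; pH down +; bird nesting decline -
(C) groundwater intrusion — nitrate down +; water clarity down +; shoreline vegetation loss +; pH down +; bird nesting decline -
(D) acid deposition event — does not account for pH down
(E) invasive grazer introduction — accounts for every observation (nitrate down via sediment load up → nitrate down)
(F) nutrient upwelling — nitrate down +; water clarity down -; shoreline vegetation loss +; pH down +; bird nesting decline +
Only (E) is consistent with every observation.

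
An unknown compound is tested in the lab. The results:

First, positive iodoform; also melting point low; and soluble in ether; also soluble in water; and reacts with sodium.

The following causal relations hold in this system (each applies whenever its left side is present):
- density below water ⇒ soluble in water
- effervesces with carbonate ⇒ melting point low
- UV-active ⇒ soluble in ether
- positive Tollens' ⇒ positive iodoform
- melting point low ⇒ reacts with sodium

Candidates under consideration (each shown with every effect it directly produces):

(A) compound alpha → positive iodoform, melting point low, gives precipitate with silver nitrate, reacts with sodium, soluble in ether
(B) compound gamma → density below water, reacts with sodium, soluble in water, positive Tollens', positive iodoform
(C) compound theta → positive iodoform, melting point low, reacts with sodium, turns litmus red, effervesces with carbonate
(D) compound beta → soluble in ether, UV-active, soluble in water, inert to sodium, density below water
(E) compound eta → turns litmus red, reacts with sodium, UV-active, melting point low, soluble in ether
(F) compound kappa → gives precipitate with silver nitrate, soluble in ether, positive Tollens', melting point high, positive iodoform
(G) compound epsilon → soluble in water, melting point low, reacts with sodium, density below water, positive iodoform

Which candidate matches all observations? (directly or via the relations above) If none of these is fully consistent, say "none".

Testing each hypothesis:
(A) compound alpha — does not account for soluble in water
(B) compound gamma — does not account for melting point low, soluble in ether
(C) compound theta — does not account for soluble in ether, soluble in water
(D) compound beta — fails on positive iodoform, melting point low, reacts with sodium (predicts inert to sodium, not reacts with sodium)
(E) compound eta — positive iodoform ✗; melting point low ✓; soluble in ether ✓; soluble in water ✗; reacts with sodium ✓
(F) compound kappa — positive iodoform ✓; melting point low ✗; soluble in ether ✓; soluble in water ✗; reacts with sodium ✗
(G) compound epsilon — does not account for soluble in ether
No candidate is consistent with all observations.

none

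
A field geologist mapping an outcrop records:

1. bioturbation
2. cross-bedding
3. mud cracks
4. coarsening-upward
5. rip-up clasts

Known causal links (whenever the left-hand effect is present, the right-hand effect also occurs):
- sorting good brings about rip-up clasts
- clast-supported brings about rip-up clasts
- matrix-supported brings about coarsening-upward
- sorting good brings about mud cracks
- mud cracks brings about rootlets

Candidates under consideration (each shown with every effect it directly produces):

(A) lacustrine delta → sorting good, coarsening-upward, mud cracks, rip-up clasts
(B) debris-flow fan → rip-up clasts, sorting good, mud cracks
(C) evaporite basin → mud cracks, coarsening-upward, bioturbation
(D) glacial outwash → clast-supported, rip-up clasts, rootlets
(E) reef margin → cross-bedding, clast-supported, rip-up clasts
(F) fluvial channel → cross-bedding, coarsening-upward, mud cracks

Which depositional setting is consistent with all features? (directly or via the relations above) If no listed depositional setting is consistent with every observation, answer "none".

For each candidate, compare predicted effects to what was observed:
(A) lacustrine delta — does not account for bioturbation, cross-bedding
(B) debris-flow fan — bioturbation ✗; cross-bedding ✗; mud cracks ✓; coarsening-upward ✗; rip-up clasts ✓
(C) evaporite basin — does not account for cross-bedding, rip-up clasts
(D) glacial outwash — bioturbation ✗; cross-bedding ✗; mud cracks ✗; coarsening-upward ✗; rip-up clasts ✓
(E) reef margin — bioturbation ✗; cross-bedding ✓; mud cracks ✗; coarsening-upward ✗; rip-up clasts ✓
(F) fluvial channel — bioturbation ✗; cross-bedding ✓; mud cracks ✓; coarsening-upward ✓; rip-up clasts ✗
Every candidate fails on at least one observation.

none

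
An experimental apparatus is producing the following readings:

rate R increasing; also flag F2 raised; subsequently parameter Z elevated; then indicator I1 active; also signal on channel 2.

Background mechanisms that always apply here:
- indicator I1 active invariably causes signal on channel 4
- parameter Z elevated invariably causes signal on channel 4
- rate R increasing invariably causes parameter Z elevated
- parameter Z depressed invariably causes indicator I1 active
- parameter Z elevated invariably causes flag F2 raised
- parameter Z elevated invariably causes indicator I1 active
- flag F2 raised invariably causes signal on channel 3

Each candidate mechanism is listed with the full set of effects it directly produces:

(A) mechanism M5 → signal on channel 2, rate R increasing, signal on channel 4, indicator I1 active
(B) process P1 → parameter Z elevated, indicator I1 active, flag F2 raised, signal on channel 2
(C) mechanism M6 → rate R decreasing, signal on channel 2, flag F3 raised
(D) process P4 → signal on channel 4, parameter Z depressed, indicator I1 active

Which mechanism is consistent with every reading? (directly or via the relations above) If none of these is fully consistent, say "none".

Testing each hypothesis:
(A) mechanism M5 — rate R increasing ✓; flag F2 raised ✓ (through rate R increasing → parameter Z elevated → flag F2 raised); parameter Z elevated ✓ (through rate R increasing → parameter Z elevated); indicator I1 active ✓; signal on channel 2 ✓
(B) process P1 — does not account for rate R increasing
(C) mechanism M6 — fails on rate R increasing, flag F2 raised, parameter Z elevated, indicator I1 active (predicts rate R decreasing, not rate R increasing)
(D) process P4 — rate R increasing ✗; flag F2 raised ✗; parameter Z elevated ✗; indicator I1 active ✓; signal on channel 2 ✗
(A) is the only candidate with no mismatches.

A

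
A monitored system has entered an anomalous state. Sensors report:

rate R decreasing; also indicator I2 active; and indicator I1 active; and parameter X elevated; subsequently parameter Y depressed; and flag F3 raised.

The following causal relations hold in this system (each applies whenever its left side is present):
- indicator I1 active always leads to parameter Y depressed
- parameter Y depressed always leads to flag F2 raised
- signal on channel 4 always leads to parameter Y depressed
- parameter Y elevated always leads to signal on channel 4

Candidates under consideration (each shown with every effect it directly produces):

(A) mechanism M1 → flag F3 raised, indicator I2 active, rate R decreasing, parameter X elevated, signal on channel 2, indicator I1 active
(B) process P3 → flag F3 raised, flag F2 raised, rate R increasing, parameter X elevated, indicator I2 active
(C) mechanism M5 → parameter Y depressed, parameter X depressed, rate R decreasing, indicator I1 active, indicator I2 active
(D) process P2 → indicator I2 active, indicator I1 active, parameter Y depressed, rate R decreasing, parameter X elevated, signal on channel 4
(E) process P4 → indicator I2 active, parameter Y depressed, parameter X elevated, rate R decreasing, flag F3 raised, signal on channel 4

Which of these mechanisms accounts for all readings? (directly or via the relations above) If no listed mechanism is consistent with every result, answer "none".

For each candidate, compare predicted effects to what was observed:
(A) mechanism M1 — rate R decreasing yes; indicator I2 active yes; indicator I1 active yes; parameter X elevated yes; parameter Y depressed yes (via indicator I1 active → parameter Y depressed); flag F3 raised yes
(B) process P3 — rate R decreasing NO; indicator I2 active yes; indicator I1 active NO; parameter X elevated yes; parameter Y depressed NO; flag F3 raised yes
(C) mechanism M5 — rate R decreasing yes; indicator I2 active yes; indicator I1 active yes; parameter X elevated NO; parameter Y depressed yes; flag F3 raised NO
(D) process P2 — rate R decreasing yes; indicator I2 active yes; indicator I1 active yes; parameter X elevated yes; parameter Y depressed yes; flag F3 raised NO
(E) process P4 — does not account for indicator I1 active
Only (A) is consistent with every observation.

A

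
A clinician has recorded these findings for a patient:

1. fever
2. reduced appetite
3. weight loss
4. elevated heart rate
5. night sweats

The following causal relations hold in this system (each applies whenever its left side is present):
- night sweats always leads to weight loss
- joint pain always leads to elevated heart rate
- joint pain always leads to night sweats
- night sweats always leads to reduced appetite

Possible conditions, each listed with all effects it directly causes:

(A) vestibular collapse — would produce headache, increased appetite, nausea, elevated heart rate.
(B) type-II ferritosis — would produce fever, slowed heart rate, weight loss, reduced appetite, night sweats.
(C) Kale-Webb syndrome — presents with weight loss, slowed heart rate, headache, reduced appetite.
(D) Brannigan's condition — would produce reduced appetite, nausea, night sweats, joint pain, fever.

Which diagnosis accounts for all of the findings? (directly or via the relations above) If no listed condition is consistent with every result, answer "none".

D

Per-candidate check:
(A) vestibular collapse — fever NO; reduced appetite NO; weight loss NO; elevated heart rate yes; night sweats NO
(B) type-II ferritosis — fails on elevated heart rate (predicts slowed heart rate, not elevated heart rate)
(C) Kale-Webb syndrome — fever NO; reduced appetite yes; weight loss yes; elevated heart rate NO; night sweats NO
(D) Brannigan's condition — fever yes; reduced appetite yes; weight loss yes (by night sweats → weight loss); elevated heart rate yes (by joint pain → elevated heart rate); night sweats yes
Only (D) is consistent with every observation.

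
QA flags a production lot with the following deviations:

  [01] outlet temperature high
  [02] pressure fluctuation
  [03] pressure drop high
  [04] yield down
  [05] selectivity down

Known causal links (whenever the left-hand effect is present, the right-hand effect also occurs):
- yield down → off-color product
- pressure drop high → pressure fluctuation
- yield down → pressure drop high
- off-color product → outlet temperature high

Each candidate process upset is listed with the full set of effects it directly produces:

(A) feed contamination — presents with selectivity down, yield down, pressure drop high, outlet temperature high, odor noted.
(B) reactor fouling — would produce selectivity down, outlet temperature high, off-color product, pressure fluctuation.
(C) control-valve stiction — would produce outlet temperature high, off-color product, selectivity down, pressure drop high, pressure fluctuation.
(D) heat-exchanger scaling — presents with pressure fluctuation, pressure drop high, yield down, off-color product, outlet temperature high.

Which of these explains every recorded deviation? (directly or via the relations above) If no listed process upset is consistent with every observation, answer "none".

A

For each candidate, compare predicted effects to what was observed:
(A) feed contamination — outlet temperature high yes; pressure fluctuation yes (by pressure drop high → pressure fluctuation); pressure drop high yes; yield down yes; selectivity down yes
(B) reactor fouling — does not account for pressure drop high, yield down
(C) control-valve stiction — outlet temperature high yes; pressure fluctuation yes; pressure drop high yes; yield down NO; selectivity down yes
(D) heat-exchanger scaling — outlet temperature high yes; pressure fluctuation yes; pressure drop high yes; yield down yes; selectivity down NO
Only (A) is consistent with every observation.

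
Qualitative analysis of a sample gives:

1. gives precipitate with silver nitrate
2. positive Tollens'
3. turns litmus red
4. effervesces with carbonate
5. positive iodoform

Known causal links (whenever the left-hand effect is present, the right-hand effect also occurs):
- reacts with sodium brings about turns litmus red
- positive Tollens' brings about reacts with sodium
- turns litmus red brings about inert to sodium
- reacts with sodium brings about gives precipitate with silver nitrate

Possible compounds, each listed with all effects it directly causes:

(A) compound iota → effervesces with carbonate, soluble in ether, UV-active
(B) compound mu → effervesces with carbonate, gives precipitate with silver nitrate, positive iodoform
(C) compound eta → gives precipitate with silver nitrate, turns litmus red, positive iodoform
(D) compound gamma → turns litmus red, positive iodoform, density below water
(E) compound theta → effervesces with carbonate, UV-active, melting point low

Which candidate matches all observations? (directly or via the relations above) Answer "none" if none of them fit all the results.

none

Per-candidate check:
(A) compound iota — gives precipitate with silver nitrate NO; positive Tollens' NO; turns litmus red NO; effervesces with carbonate yes; positive iodoform NO
(B) compound mu — does not account for positive Tollens', turns litmus red
(C) compound eta — gives precipitate with silver nitrate yes; positive Tollens' NO; turns litmus red yes; effervesces with carbonate NO; positive iodoform yes
(D) compound gamma — gives precipitate with silver nitrate NO; positive Tollens' NO; turns litmus red yes; effervesces with carbonate NO; positive iodoform yes
(E) compound theta — does not account for gives precipitate with silver nitrate, positive Tollens', turns litmus red, positive iodoform
No candidate is consistent with all observations.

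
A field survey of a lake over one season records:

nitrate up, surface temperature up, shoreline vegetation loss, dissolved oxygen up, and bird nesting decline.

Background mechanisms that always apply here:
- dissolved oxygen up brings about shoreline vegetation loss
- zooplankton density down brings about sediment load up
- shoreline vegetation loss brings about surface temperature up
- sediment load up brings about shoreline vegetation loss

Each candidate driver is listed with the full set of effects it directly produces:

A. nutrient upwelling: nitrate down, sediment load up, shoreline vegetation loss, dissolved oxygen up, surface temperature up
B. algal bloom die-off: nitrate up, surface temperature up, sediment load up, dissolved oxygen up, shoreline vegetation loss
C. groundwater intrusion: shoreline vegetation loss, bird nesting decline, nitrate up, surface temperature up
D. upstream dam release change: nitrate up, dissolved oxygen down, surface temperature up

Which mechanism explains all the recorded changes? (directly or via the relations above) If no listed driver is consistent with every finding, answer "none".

none

For each candidate, compare predicted effects to what was observed:
(A) nutrient upwelling — nitrate up ✗; surface temperature up ✓; shoreline vegetation loss ✓; dissolved oxygen up ✓; bird nesting decline ✗
(B) algal bloom die-off — nitrate up ✓; surface temperature up ✓; shoreline vegetation loss ✓; dissolved oxygen up ✓; bird nesting decline ✗
(C) groundwater intrusion — nitrate up ✓; surface temperature up ✓; shoreline vegetation loss ✓; dissolved oxygen up ✗; bird nesting decline ✓
(D) upstream dam release change — fails on shoreline vegetation loss, dissolved oxygen up, bird nesting decline (predicts dissolved oxygen down, not dissolved oxygen up)
Every candidate fails on at least one observation.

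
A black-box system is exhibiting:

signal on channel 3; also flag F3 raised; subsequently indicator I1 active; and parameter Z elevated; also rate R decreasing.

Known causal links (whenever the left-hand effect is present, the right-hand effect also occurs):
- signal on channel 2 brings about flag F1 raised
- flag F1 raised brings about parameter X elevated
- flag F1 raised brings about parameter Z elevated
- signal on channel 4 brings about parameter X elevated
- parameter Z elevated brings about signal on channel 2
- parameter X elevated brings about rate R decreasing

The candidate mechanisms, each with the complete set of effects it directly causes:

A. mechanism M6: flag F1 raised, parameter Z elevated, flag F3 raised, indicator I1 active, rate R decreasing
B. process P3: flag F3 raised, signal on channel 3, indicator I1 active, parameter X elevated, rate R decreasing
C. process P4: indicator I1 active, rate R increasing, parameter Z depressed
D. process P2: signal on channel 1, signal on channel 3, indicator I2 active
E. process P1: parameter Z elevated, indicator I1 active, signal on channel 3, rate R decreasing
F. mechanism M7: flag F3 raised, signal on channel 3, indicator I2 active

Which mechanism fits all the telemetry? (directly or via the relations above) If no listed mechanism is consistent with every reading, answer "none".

none

Testing each hypothesis:
(A) mechanism M6 — signal on channel 3 ✗; flag F3 raised ✓; indicator I1 active ✓; parameter Z elevated ✓; rate R decreasing ✓
(B) process P3 — signal on channel 3 ✓; flag F3 raised ✓; indicator I1 active ✓; parameter Z elevated ✗; rate R decreasing ✓
(C) process P4 — fails on signal on channel 3, flag F3 raised, parameter Z elevated, rate R decreasing (predicts parameter Z depressed, not parameter Z elevated; predicts rate R increasing, not rate R decreasing)
(D) process P2 — does not account for flag F3 raised, indicator I1 active, parameter Z elevated, rate R decreasing
(E) process P1 — does not account for flag F3 raised
(F) mechanism M7 — does not account for indicator I1 active, parameter Z elevated, rate R decreasing
Every candidate fails on at least one observation.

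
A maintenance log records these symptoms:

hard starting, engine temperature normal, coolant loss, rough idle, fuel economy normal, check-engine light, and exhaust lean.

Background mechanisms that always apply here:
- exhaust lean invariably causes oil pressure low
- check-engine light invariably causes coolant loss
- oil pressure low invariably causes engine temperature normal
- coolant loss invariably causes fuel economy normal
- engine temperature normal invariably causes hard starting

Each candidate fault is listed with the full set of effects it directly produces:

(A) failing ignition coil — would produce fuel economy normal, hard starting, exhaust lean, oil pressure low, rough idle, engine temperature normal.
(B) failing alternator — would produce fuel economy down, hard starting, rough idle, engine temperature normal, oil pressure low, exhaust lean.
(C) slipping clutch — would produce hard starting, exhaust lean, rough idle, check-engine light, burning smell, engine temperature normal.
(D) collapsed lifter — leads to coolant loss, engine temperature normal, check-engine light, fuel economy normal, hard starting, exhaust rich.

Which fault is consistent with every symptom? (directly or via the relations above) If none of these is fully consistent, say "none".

C

Checking each candidate against the observations:
(A) failing ignition coil — hard starting +; engine temperature normal +; coolant loss -; rough idle +; fuel economy normal +; check-engine light -; exhaust lean +
(B) failing alternator — hard starting +; engine temperature normal +; coolant loss -; rough idle +; fuel economy normal -; check-engine light -; exhaust lean +
(C) slipping clutch — accounts for every observation (coolant loss through check-engine light → coolant loss)
(D) collapsed lifter — hard starting +; engine temperature normal +; coolant loss +; rough idle -; fuel economy normal +; check-engine light +; exhaust lean -
Only (C) is consistent with every observation.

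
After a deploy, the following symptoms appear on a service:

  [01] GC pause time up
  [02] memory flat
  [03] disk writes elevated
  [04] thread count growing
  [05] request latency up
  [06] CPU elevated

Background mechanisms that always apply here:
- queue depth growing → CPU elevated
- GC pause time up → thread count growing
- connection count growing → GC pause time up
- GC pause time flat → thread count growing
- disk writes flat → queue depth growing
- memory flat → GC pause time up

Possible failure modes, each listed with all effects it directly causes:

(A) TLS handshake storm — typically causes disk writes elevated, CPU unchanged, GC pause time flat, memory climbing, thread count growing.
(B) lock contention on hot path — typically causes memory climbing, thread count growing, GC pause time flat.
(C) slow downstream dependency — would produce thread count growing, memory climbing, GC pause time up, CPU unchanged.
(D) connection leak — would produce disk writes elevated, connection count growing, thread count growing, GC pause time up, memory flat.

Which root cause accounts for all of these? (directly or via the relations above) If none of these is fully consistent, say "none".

For each candidate, compare predicted effects to what was observed:
(A) TLS handshake storm — fails on GC pause time up, memory flat, request latency up, CPU elevated (predicts GC pause time flat, not GC pause time up; predicts memory climbing, not memory flat; predicts CPU unchanged, not CPU elevated)
(B) lock contention on hot path — GC pause time up miss; memory flat miss; disk writes elevated miss; thread count growing match; request latency up miss; CPU elevated miss
(C) slow downstream dependency — fails on memory flat, disk writes elevated, request latency up, CPU elevated (predicts memory climbing, not memory flat; predicts CPU unchanged, not CPU elevated)
(D) connection leak — GC pause time up match; memory flat match; disk writes elevated match; thread count growing match; request latency up miss; CPU elevated miss
No candidate is consistent with all observations.

none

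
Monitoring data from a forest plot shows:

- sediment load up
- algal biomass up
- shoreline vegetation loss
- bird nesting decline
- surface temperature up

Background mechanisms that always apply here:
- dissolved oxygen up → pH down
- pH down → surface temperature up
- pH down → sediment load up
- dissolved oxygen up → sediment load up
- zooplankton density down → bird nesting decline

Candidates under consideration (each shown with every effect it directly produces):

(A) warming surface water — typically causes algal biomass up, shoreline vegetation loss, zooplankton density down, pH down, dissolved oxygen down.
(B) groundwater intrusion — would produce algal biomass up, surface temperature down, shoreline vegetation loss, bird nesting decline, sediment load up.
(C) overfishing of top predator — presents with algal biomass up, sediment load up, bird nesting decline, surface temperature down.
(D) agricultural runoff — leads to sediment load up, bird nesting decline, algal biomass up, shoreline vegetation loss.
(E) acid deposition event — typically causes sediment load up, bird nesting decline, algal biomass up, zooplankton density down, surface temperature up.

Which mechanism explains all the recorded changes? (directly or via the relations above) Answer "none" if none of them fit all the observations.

A

Per-candidate check:
(A) warming surface water — accounts for every observation (sediment load up through pH down → sediment load up)
(B) groundwater intrusion — sediment load up match; algal biomass up match; shoreline vegetation loss match; bird nesting decline match; surface temperature up miss
(C) overfishing of top predator — sediment load up match; algal biomass up match; shoreline vegetation loss miss; bird nesting decline match; surface temperature up miss
(D) agricultural runoff — does not account for surface temperature up
(E) acid deposition event — does not account for shoreline vegetation loss
Only (A) is consistent with every observation.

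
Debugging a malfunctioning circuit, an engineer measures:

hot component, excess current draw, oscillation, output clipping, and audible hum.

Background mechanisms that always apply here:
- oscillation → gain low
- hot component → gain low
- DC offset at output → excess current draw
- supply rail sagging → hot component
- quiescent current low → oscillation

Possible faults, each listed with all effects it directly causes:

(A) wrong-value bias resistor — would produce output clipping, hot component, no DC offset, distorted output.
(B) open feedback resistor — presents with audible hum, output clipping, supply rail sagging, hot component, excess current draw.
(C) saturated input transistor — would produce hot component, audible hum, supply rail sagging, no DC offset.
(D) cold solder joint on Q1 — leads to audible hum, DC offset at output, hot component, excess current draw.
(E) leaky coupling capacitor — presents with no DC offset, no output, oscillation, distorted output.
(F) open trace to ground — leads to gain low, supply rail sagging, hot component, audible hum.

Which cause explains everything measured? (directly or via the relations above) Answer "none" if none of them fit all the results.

Checking each candidate against the observations:
(A) wrong-value bias resistor — hot component +; excess current draw -; oscillation -; output clipping +; audible hum -
(B) open feedback resistor — does not account for oscillation
(C) saturated input transistor — hot component +; excess current draw -; oscillation -; output clipping -; audible hum +
(D) cold solder joint on Q1 — does not account for oscillation, output clipping
(E) leaky coupling capacitor — hot component -; excess current draw -; oscillation +; output clipping -; audible hum -
(F) open trace to ground — hot component +; excess current draw -; oscillation -; output clipping -; audible hum +
Every candidate fails on at least one observation.

none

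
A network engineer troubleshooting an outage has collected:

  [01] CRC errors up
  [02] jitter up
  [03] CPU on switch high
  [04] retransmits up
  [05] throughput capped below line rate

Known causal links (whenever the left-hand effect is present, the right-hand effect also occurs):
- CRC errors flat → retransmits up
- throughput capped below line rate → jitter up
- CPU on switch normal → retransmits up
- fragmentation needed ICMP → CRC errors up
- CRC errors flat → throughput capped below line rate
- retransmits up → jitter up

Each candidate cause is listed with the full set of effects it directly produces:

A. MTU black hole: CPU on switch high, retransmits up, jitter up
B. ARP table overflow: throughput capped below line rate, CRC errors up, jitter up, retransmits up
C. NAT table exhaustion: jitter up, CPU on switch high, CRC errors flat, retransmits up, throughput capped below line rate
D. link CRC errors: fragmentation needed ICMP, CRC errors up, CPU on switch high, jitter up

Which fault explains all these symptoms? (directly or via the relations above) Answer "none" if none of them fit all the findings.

none

For each candidate, compare predicted effects to what was observed:
(A) MTU black hole — does not account for CRC errors up, throughput capped below line rate
(B) ARP table overflow — CRC errors up +; jitter up +; CPU on switch high -; retransmits up +; throughput capped below line rate +
(C) NAT table exhaustion — fails on CRC errors up (predicts CRC errors flat, not CRC errors up)
(D) link CRC errors — does not account for retransmits up, throughput capped below line rate
None of the listed candidates fits everything.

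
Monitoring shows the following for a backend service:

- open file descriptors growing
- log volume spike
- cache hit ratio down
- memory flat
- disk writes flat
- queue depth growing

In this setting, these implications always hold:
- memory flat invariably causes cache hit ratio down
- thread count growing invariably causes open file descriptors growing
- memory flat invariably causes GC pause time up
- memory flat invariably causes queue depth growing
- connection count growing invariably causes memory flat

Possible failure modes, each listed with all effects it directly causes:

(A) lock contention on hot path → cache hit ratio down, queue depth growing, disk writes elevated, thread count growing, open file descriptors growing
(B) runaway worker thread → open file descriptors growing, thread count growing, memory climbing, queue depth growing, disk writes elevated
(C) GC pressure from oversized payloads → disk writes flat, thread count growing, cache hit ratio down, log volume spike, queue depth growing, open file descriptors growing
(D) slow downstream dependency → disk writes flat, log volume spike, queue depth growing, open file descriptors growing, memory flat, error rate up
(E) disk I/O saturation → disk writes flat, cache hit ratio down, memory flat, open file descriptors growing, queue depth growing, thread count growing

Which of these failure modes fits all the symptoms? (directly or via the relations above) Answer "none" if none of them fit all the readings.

Per-candidate check:
(A) lock contention on hot path — open file descriptors growing ✓; log volume spike ✗; cache hit ratio down ✓; memory flat ✗; disk writes flat ✗; queue depth growing ✓
(B) runaway worker thread — fails on log volume spike, cache hit ratio down, memory flat, disk writes flat (predicts memory climbing, not memory flat; predicts disk writes elevated, not disk writes flat)
(C) GC pressure from oversized payloads — does not account for memory flat
(D) slow downstream dependency — open file descriptors growing ✓; log volume spike ✓; cache hit ratio down ✓ (through memory flat → cache hit ratio down); memory flat ✓; disk writes flat ✓; queue depth growing ✓
(E) disk I/O saturation — open file descriptors growing ✓; log volume spike ✗; cache hit ratio down ✓; memory flat ✓; disk writes flat ✓; queue depth growing ✓
(D) is the only candidate with no mismatches.

D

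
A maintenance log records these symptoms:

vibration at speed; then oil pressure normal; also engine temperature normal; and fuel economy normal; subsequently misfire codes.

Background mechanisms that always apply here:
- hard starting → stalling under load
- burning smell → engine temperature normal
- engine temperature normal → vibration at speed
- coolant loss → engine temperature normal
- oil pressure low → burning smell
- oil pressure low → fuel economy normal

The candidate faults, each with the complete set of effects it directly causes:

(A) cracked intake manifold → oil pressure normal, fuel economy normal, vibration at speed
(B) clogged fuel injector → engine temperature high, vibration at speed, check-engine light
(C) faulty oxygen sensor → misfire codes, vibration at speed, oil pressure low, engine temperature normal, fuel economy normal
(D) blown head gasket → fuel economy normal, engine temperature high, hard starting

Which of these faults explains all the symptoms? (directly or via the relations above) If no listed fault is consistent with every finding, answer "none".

none

Testing each hypothesis:
(A) cracked intake manifold — does not account for engine temperature normal, misfire codes
(B) clogged fuel injector — fails on oil pressure normal, engine temperature normal, fuel economy normal, misfire codes (predicts engine temperature high, not engine temperature normal)
(C) faulty oxygen sensor — fails on oil pressure normal (predicts oil pressure low, not oil pressure normal)
(D) blown head gasket — fails on vibration at speed, oil pressure normal, engine temperature normal, misfire codes (predicts engine temperature high, not engine temperature normal)
None of the listed candidates fits everything.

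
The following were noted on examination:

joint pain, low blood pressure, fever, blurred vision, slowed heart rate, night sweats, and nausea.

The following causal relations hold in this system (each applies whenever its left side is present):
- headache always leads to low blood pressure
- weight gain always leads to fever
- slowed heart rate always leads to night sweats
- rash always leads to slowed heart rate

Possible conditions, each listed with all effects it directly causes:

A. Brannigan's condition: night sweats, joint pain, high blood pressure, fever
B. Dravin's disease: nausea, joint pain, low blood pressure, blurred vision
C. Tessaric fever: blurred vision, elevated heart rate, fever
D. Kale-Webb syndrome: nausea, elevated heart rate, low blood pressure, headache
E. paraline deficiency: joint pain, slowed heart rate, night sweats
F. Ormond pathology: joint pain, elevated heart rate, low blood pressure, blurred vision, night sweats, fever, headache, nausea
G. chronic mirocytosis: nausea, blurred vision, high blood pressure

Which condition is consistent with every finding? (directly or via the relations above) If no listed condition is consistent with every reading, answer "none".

none

Per-candidate check:
(A) Brannigan's condition — joint pain yes; low blood pressure NO; fever yes; blurred vision NO; slowed heart rate NO; night sweats yes; nausea NO
(B) Dravin's disease — does not account for fever, slowed heart rate, night sweats
(C) Tessaric fever — joint pain NO; low blood pressure NO; fever yes; blurred vision yes; slowed heart rate NO; night sweats NO; nausea NO
(D) Kale-Webb syndrome — joint pain NO; low blood pressure yes; fever NO; blurred vision NO; slowed heart rate NO; night sweats NO; nausea yes
(E) paraline deficiency — does not account for low blood pressure, fever, blurred vision, nausea
(F) Ormond pathology — joint pain yes; low blood pressure yes; fever yes; blurred vision yes; slowed heart rate NO; night sweats yes; nausea yes
(G) chronic mirocytosis — fails on joint pain, low blood pressure, fever, slowed heart rate, night sweats (predicts high blood pressure, not low blood pressure)
Every candidate fails on at least one observation.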